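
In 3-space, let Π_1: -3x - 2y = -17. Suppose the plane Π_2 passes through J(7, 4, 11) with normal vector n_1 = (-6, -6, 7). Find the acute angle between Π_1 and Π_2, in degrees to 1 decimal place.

Π_2: n_1·r = n_1·J gives -6x - 6y + 7z = 11.
cos θ = |n₁·n₂| / (|n₁||n₂|) = |30| / (√13 · √121).
θ = arccos(0.75641) ≈ 40.9°.

40.9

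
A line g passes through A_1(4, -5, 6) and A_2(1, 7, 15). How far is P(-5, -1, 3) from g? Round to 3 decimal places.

9.806

A direction vector for g is A_2 − A_1 = (-3, 12, 9).
Taking (4, -5, 6) on g with direction v = (-3, 12, 9): w = P − (4, -5, 6) = (-9, 4, -3), and w × v = (72, 90, -96).
Distance = |w × v| / |v| = √22500 / √234 ≈ 9.806.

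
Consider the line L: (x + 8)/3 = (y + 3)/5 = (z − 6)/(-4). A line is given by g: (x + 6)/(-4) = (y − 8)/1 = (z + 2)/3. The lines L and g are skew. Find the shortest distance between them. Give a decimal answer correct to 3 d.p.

L has direction (3, 5, -4) through (-8, -3, 6).
g has direction (-4, 1, 3) through (-6, 8, -2).
Common perpendicular direction n = (3, 5, -4) × (-4, 1, 3) = (19, 7, 23).
With w = (-6, 8, -2) − (-8, -3, 6) = (2, 11, -8), w · n = -69.
Distance = |w · n| / |n| = |-69| / √939 ≈ 2.252.

2.252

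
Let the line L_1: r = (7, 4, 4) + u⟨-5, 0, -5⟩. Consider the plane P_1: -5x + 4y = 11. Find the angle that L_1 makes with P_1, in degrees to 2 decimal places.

sin θ = |n·v| / (|n||v|) = |25| / (√41 · √50) = 0.55216.
θ ≈ 33.52°.

33.52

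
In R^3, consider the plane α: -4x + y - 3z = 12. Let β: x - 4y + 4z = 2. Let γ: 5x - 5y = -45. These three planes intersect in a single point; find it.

(-6, 3, 5)

Solving the 3×3 linear system -4x + y - 3z = 12, x - 4y + 4z = 2, 5x - 5y = -45 (e.g. by elimination or Cramer's rule, determinant = -105) gives (-6, 3, 5).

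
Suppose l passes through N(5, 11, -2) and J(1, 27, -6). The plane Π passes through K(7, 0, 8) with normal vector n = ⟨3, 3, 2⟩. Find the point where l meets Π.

(6, 7, -1)

A direction vector for l is J − N = (-4, 16, -4).
Π: n·r = n·K gives 3x + 3y + 2z = 37.
Substitute r = (5, 11, -2) + t(-4, 16, -4) into the plane: 44 + 28t = 37, so t = -1/4.
Intersection: (5, 11, -2) + (-1/4)·(-4, 16, -4) = (6, 7, -1).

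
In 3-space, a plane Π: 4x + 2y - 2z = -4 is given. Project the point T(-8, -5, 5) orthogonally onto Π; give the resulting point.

(0, -1, 1)

Foot = T − λn with λ = (n·T − d)/|n|² = (-52 − (-4))/24 = -2.
Foot = (-8, -5, 5) − (-2)·(4, 2, -2) = (0, -1, 1).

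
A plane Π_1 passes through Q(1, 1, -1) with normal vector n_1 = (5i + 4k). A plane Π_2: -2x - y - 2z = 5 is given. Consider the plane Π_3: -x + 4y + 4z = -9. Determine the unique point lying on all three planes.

Π_1: n_1·r = n_1·Q gives 5x + 4z = 1.
Solving the 3×3 linear system 5x + 4z = 1, -2x - y - 2z = 5, -x + 4y + 4z = -9 (e.g. by elimination or Cramer's rule, determinant = -16) gives (-3, -7, 4).

(-3, -7, 4)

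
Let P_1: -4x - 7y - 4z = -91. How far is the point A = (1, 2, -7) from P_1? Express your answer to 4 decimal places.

n·A − d = (-4)·(1) + (-7)·(2) + (-4)·(-7) − (-91) = 101; |n| = √81.
Distance = |101| / √81 = 101/√81 ≈ 11.2222.

11.2222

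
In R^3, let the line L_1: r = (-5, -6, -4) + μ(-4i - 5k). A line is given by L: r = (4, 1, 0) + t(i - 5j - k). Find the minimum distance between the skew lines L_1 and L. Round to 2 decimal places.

Common perpendicular direction n = (-4, 0, -5) × (1, -5, -1) = (-25, -9, 20).
With w = (4, 1, 0) − (-5, -6, -4) = (9, 7, 4), w · n = -208.
Distance = |w · n| / |n| = |-208| / √1106 ≈ 6.25.

6.25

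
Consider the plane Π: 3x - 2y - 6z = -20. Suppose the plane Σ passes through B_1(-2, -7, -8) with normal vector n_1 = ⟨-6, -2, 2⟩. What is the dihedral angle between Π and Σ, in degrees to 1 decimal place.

Σ: n_1·r = n_1·B_1 gives -6x - 2y + 2z = 10.
cos θ = |n₁·n₂| / (|n₁||n₂|) = |-26| / (√49 · √44).
θ = arccos(0.55995) ≈ 55.9°.

55.9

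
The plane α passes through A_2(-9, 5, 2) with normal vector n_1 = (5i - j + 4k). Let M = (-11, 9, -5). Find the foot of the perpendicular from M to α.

α: n_1·r = n_1·A_2 gives 5x - y + 4z = -42.
Foot = M − λn with λ = (n·M − d)/|n|² = (-84 − (-42))/42 = -1.
Foot = (-11, 9, -5) − (-1)·(5, -1, 4) = (-6, 8, -1).

(-6, 8, -1)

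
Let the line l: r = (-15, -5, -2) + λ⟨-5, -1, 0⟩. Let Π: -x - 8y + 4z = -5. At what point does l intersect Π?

(5, -1, -2)

Substitute r = (-15, -5, -2) + t(-5, -1, 0) into the plane: 47 + 13t = -5, so t = -4.
Intersection: (-15, -5, -2) + (-4)·(-5, -1, 0) = (5, -1, -2).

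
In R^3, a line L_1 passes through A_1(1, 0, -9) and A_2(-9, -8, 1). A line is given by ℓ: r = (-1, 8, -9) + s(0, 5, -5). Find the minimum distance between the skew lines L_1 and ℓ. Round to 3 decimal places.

5.321

A direction vector for L_1 is A_2 − A_1 = (-10, -8, 10).
Common perpendicular direction n = (-10, -8, 10) × (0, 5, -5) = (-10, -50, -50).
With w = (-1, 8, -9) − (1, 0, -9) = (-2, 8, 0), w · n = -380.
Distance = |w · n| / |n| = |-380| / √5100 ≈ 5.321.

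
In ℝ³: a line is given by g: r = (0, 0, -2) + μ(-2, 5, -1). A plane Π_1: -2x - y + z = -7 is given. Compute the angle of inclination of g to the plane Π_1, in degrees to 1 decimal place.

8.6

sin θ = |n·v| / (|n||v|) = |-2| / (√6 · √30) = 0.14907.
θ ≈ 8.6°.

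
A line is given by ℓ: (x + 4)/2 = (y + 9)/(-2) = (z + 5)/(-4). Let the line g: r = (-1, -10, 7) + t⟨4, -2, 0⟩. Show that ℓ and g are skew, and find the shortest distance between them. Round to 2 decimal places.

2.18

ℓ has direction (2, -2, -4) through (-4, -9, -5).
Common perpendicular direction n = (2, -2, -4) × (4, -2, 0) = (-8, -16, 4).
With w = (-1, -10, 7) − (-4, -9, -5) = (3, -1, 12), w · n = 40.
Since n ≠ 0 the lines are not parallel, and w · n = 40 ≠ 0 so they do not intersect; hence they are skew.
Distance = |w · n| / |n| = |40| / √336 ≈ 2.18.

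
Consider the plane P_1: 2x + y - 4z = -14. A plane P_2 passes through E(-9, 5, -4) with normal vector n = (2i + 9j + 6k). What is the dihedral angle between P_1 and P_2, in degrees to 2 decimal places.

P_2: n·r = n·E gives 2x + 9y + 6z = 3.
cos θ = |n₁·n₂| / (|n₁||n₂|) = |-11| / (√21 · √121).
θ = arccos(0.21822) ≈ 77.40°.

77.40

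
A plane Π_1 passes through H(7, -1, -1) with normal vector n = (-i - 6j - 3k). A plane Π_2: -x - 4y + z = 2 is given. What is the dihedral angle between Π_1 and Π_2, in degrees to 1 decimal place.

40.1

Π_1: n·r = n·H gives -x - 6y - 3z = 2.
cos θ = |n₁·n₂| / (|n₁||n₂|) = |22| / (√46 · √18).
θ = arccos(0.76455) ≈ 40.1°.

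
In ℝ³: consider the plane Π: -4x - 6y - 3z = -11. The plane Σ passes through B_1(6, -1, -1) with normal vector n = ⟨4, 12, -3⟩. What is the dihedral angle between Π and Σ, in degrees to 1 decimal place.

38.9

Σ: n·r = n·B_1 gives 4x + 12y - 3z = 15.
cos θ = |n₁·n₂| / (|n₁||n₂|) = |-79| / (√61 · √169).
θ = arccos(0.77807) ≈ 38.9°.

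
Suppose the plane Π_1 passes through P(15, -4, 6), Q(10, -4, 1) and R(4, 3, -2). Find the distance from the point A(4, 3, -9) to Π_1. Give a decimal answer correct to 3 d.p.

PQ = (-5, 0, -5), PR = (-11, 7, -8); a normal to Π_1 is PQ × PR = (35, 15, -35).
Using P: Π_1 has equation 35x + 15y - 35z = 255.
n·A − d = (35)·(4) + (15)·(3) + (-35)·(-9) − 255 = 245; |n| = √2675.
Distance = |245| / √2675 = 245/√2675 ≈ 4.737.

4.737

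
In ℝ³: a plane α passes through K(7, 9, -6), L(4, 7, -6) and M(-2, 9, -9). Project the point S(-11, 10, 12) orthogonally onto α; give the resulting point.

KL = (-3, -2, 0), KM = (-9, 0, -3); a normal to α is KL × KM = (6, -9, -18).
Using K: α has equation 6x - 9y - 18z = 69.
Foot = S − λn with λ = (n·S − d)/|n|² = (-372 − 69)/441 = -1.
Foot = (-11, 10, 12) − (-1)·(6, -9, -18) = (-5, 1, -6).

(-5, 1, -6)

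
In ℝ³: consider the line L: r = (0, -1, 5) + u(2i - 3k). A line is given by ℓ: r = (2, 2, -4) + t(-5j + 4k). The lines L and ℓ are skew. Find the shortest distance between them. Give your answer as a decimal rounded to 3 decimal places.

Common perpendicular direction n = (2, 0, -3) × (0, -5, 4) = (-15, -8, -10).
With w = (2, 2, -4) − (0, -1, 5) = (2, 3, -9), w · n = 36.
Distance = |w · n| / |n| = |36| / √389 ≈ 1.825.

1.825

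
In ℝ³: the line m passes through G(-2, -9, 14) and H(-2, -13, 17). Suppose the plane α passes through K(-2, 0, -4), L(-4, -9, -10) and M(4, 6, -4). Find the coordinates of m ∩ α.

A direction vector for m is H − G = (0, -4, 3).
KL = (-2, -9, -6), KM = (6, 6, 0); a normal to α is KL × KM = (36, -36, 42).
Using K: α has equation 36x - 36y + 42z = -240.
Substitute r = (-2, -9, 14) + t(0, -4, 3) into the plane: 840 + 270t = -240, so t = -4.
Intersection: (-2, -9, 14) + (-4)·(0, -4, 3) = (-2, 7, 2).

(-2, 7, 2)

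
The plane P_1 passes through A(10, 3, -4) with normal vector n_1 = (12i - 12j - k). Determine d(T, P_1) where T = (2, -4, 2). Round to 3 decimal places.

1.059

P_1: n_1·r = n_1·A gives 12x - 12y - z = 88.
n·T − d = (12)·(2) + (-12)·(-4) + (-1)·(2) − 88 = -18; |n| = √289.
Distance = |-18| / √289 = 18/√289 ≈ 1.059.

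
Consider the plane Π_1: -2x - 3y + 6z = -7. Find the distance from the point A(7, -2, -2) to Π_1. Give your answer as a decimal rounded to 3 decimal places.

n·A − d = (-2)·(7) + (-3)·(-2) + (6)·(-2) − (-7) = -13; |n| = √49.
Distance = |-13| / √49 = 13/√49 ≈ 1.857.

1.857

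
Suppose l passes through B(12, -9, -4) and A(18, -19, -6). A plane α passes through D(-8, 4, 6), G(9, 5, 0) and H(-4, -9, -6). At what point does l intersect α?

(6, 1, -2)

A direction vector for l is A − B = (6, -10, -2).
DG = (17, 1, -6), DH = (4, -13, -12); a normal to α is DG × DH = (-90, 180, -225).
Using D: α has equation -90x + 180y - 225z = 90.
Substitute r = (12, -9, -4) + t(6, -10, -2) into the plane: -1800 + (-1890)t = 90, so t = -1.
Intersection: (12, -9, -4) + (-1)·(6, -10, -2) = (6, 1, -2).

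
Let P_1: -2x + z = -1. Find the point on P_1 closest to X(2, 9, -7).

(-2, 9, -5)

Foot = X − λn with λ = (n·X − d)/|n|² = (-11 − (-1))/5 = -2.
Foot = (2, 9, -7) − (-2)·(-2, 0, 1) = (-2, 9, -5).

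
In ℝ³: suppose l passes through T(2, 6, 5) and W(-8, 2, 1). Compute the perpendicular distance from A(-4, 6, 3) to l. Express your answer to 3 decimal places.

A direction vector for l is W − T = (-10, -4, -4).
Taking (2, 6, 5) on l with direction v = (-10, -4, -4): w = A − (2, 6, 5) = (-6, 0, -2), and w × v = (-8, -4, 24).
Distance = |w × v| / |v| = √656 / √132 ≈ 2.229.

2.229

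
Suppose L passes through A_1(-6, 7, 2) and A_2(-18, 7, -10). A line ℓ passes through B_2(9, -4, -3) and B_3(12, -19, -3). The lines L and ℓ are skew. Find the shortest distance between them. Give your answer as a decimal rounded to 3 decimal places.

A direction vector for L is A_2 − A_1 = (-12, 0, -12).
A direction vector for ℓ is B_3 − B_2 = (3, -15, 0).
Common perpendicular direction n = (-12, 0, -12) × (3, -15, 0) = (-180, -36, 180).
With w = (9, -4, -3) − (-6, 7, 2) = (15, -11, -5), w · n = -3204.
Distance = |w · n| / |n| = |-3204| / √66096 ≈ 12.462.

12.462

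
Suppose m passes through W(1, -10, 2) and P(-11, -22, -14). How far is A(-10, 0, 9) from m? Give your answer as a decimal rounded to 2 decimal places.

A direction vector for m is P − W = (-12, -12, -16).
Taking (1, -10, 2) on m with direction v = (-12, -12, -16): w = A − (1, -10, 2) = (-11, 10, 7), and w × v = (-76, -260, 252).
Distance = |w × v| / |v| = √136880 / √544 ≈ 15.86.

15.86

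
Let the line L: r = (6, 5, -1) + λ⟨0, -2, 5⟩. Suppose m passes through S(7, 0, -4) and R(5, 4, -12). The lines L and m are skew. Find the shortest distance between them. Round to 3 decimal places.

A direction vector for m is R − S = (-2, 4, -8).
Common perpendicular direction n = (0, -2, 5) × (-2, 4, -8) = (-4, -10, -4).
With w = (7, 0, -4) − (6, 5, -1) = (1, -5, -3), w · n = 58.
Distance = |w · n| / |n| = |58| / √132 ≈ 5.048.

5.048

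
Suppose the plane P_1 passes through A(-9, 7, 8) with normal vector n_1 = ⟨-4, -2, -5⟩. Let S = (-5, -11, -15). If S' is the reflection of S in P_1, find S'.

(19, 1, 15)

P_1: n_1·r = n_1·A gives -4x - 2y - 5z = -18.
λ = (n·S − d)/|n|² = (117 − (-18))/45 = 3.
Reflection = S − 2λn = (-5, -11, -15) − 6·(-4, -2, -5) = (19, 1, 15).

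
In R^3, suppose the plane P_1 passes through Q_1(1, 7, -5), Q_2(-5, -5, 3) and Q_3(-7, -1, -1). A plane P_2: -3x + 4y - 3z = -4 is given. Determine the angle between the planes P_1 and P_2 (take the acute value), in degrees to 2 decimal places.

80.20

Q_1Q_2 = (-6, -12, 8), Q_1Q_3 = (-8, -8, 4); a normal to P_1 is Q_1Q_2 × Q_1Q_3 = (16, -40, -48).
Using Q_1: P_1 has equation 16x - 40y - 48z = -24.
cos θ = |n₁·n₂| / (|n₁||n₂|) = |-64| / (√4160 · √34).
θ = arccos(0.17017) ≈ 80.20°.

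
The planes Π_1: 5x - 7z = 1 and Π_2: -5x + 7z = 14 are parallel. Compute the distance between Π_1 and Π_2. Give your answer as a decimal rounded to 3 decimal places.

Rescale Π_2 by 1/(-1): 5x - 7z = -14. Then distance = |1 − (-14)| / √74 ≈ 1.744.

1.744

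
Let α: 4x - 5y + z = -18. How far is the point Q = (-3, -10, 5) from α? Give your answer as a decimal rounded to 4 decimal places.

9.4125

n·Q − d = (4)·(-3) + (-5)·(-10) + (1)·(5) − (-18) = 61; |n| = √42.
Distance = |61| / √42 = 61/√42 ≈ 9.4125.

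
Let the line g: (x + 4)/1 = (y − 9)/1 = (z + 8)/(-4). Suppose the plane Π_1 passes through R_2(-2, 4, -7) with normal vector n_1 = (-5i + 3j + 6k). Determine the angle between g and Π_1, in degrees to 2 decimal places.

47.09

g has direction (1, 1, -4) through (-4, 9, -8).
Π_1: n_1·r = n_1·R_2 gives -5x + 3y + 6z = -20.
sin θ = |n·v| / (|n||v|) = |-26| / (√70 · √18) = 0.73247.
θ ≈ 47.09°.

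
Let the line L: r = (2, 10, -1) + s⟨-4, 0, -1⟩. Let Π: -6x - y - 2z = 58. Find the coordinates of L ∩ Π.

Substitute r = (2, 10, -1) + t(-4, 0, -1) into the plane: -20 + 26t = 58, so t = 3.
Intersection: (2, 10, -1) + 3·(-4, 0, -1) = (-10, 10, -4).

(-10, 10, -4)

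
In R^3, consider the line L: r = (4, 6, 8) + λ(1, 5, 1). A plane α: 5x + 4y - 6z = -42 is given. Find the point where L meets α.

(2, -4, 6)

Substitute r = (4, 6, 8) + t(1, 5, 1) into the plane: -4 + 19t = -42, so t = -2.
Intersection: (4, 6, 8) + (-2)·(1, 5, 1) = (2, -4, 6).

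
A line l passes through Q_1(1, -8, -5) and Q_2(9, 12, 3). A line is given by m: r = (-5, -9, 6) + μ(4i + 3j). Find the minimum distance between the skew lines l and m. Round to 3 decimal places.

7.324

A direction vector for l is Q_2 − Q_1 = (8, 20, 8).
Common perpendicular direction n = (8, 20, 8) × (4, 3, 0) = (-24, 32, -56).
With w = (-5, -9, 6) − (1, -8, -5) = (-6, -1, 11), w · n = -504.
Distance = |w · n| / |n| = |-504| / √4736 ≈ 7.324.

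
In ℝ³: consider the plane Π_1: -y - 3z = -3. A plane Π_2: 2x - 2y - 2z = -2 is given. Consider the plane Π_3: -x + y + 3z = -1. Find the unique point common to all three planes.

(4, 6, -1)

Solving the 3×3 linear system -y - 3z = -3, 2x - 2y - 2z = -2, -x + y + 3z = -1 (e.g. by elimination or Cramer's rule, determinant = 4) gives (4, 6, -1).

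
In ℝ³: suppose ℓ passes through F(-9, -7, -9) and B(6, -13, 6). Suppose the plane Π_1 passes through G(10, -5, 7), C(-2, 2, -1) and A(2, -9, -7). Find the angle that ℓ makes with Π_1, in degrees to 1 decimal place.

A direction vector for ℓ is B − F = (15, -6, 15).
GC = (-12, 7, -8), GA = (-8, -4, -14); a normal to Π_1 is GC × GA = (-130, -104, 104).
Using G: Π_1 has equation -130x - 104y + 104z = -52.
sin θ = |n·v| / (|n||v|) = |234| / (√38532 · √486) = 0.05407.
θ ≈ 3.1°.

3.1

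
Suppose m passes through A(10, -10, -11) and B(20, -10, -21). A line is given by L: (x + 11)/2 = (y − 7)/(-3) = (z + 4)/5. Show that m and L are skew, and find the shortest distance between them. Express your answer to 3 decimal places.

A direction vector for m is B − A = (10, 0, -10).
L has direction (2, -3, 5) through (-11, 7, -4).
Common perpendicular direction n = (10, 0, -10) × (2, -3, 5) = (-30, -70, -30).
With w = (-11, 7, -4) − (10, -10, -11) = (-21, 17, 7), w · n = -770.
Since n ≠ 0 the lines are not parallel, and w · n = -770 ≠ 0 so they do not intersect; hence they are skew.
Distance = |w · n| / |n| = |-770| / √6700 ≈ 9.407.

9.407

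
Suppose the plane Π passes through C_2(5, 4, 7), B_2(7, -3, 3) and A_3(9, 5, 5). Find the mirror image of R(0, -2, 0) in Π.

C_2B_2 = (2, -7, -4), C_2A_3 = (4, 1, -2); a normal to Π is C_2B_2 × C_2A_3 = (18, -12, 30).
Using C_2: Π has equation 18x - 12y + 30z = 252.
λ = (n·R − d)/|n|² = (24 − 252)/1368 = -1/6.
Reflection = R − 2λn = (0, -2, 0) − (-1/3)·(18, -12, 30) = (6, -6, 10).

(6, -6, 10)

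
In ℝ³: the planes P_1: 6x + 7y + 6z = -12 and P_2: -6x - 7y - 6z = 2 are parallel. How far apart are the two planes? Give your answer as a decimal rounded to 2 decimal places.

Rescale P_2 by 1/(-1): 6x + 7y + 6z = -2. Then distance = |-12 − (-2)| / √121 ≈ 0.91.

0.91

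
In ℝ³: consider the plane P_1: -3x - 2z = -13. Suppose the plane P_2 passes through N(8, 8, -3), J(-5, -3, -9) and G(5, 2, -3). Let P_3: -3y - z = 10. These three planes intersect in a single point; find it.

(5, -3, -1)

NJ = (-13, -11, -6), NG = (-3, -6, 0); a normal to P_2 is NJ × NG = (-36, 18, 45).
Using N: P_2 has equation -36x + 18y + 45z = -279.
Solving the 3×3 linear system -3x - 2z = -13, -36x + 18y + 45z = -279, -3y - z = 10 (e.g. by elimination or Cramer's rule, determinant = -567) gives (5, -3, -1).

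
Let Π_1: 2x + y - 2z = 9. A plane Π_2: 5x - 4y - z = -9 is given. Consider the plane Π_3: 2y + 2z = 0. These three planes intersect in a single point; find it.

(0, 3, -3)

Solving the 3×3 linear system 2x + y - 2z = 9, 5x - 4y - z = -9, 2y + 2z = 0 (e.g. by elimination or Cramer's rule, determinant = -42) gives (0, 3, -3).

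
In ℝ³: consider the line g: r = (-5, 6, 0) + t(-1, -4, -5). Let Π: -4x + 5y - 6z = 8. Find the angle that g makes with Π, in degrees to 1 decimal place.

sin θ = |n·v| / (|n||v|) = |14| / (√77 · √42) = 0.24618.
θ ≈ 14.3°.

14.3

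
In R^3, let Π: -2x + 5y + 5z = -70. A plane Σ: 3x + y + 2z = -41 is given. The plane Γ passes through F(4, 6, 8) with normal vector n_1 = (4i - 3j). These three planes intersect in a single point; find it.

Γ: n_1·r = n_1·F gives 4x - 3y = -2.
Solving the 3×3 linear system -2x + 5y + 5z = -70, 3x + y + 2z = -41, 4x - 3y = -2 (e.g. by elimination or Cramer's rule, determinant = -37) gives (-5, -6, -10).

(-5, -6, -10)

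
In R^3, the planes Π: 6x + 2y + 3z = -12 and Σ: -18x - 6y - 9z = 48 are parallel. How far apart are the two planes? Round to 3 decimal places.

Rescale Σ by 1/(-3): 6x + 2y + 3z = -16. Then distance = |-12 − (-16)| / √49 ≈ 0.571.

0.571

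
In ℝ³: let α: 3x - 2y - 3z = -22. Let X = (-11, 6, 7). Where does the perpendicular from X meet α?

(-5, 2, 1)

Foot = X − λn with λ = (n·X − d)/|n|² = (-66 − (-22))/22 = -2.
Foot = (-11, 6, 7) − (-2)·(3, -2, -3) = (-5, 2, 1).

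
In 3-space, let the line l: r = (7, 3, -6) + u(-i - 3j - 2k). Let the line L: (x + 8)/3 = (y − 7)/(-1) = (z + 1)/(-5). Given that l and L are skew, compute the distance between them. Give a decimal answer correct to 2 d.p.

9.57

L has direction (3, -1, -5) through (-8, 7, -1).
Common perpendicular direction n = (-1, -3, -2) × (3, -1, -5) = (13, -11, 10).
With w = (-8, 7, -1) − (7, 3, -6) = (-15, 4, 5), w · n = -189.
Distance = |w · n| / |n| = |-189| / √390 ≈ 9.57.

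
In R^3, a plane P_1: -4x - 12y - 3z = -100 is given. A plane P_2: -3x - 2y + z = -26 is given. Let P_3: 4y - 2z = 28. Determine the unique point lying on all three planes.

(4, 7, 0)

Solving the 3×3 linear system -4x - 12y - 3z = -100, -3x - 2y + z = -26, 4y - 2z = 28 (e.g. by elimination or Cramer's rule, determinant = 108) gives (4, 7, 0).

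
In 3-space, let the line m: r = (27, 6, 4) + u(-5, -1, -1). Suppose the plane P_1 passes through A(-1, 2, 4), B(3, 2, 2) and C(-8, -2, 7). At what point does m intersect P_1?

(7, 2, 0)

AB = (4, 0, -2), AC = (-7, -4, 3); a normal to P_1 is AB × AC = (-8, 2, -16).
Using A: P_1 has equation -8x + 2y - 16z = -52.
Substitute r = (27, 6, 4) + t(-5, -1, -1) into the plane: -268 + 54t = -52, so t = 4.
Intersection: (27, 6, 4) + 4·(-5, -1, -1) = (7, 2, 0).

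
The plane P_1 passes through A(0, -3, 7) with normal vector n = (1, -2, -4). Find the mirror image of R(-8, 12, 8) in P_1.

P_1: n·r = n·A gives x - 2y - 4z = -22.
λ = (n·R − d)/|n|² = (-64 − (-22))/21 = -2.
Reflection = R − 2λn = (-8, 12, 8) − (-4)·(1, -2, -4) = (-4, 4, -8).

(-4, 4, -8)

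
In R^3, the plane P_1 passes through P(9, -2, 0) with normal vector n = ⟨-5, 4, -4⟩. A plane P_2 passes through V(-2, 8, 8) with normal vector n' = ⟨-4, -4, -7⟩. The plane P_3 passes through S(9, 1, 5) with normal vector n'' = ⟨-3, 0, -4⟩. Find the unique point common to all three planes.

P_1: n·r = n·P gives -5x + 4y - 4z = -53.
P_2: n'·r = n'·V gives -4x - 4y - 7z = -80.
P_3: n''·r = n''·S gives -3x - 4z = -47.
Solving the 3×3 linear system -5x + 4y - 4z = -53, -4x - 4y - 7z = -80, -3x - 4z = -47 (e.g. by elimination or Cramer's rule, determinant = -12) gives (5, 1, 8).

(5, 1, 8)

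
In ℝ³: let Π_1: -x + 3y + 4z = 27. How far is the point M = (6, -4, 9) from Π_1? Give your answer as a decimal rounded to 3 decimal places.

1.765

n·M − d = (-1)·(6) + (3)·(-4) + (4)·(9) − 27 = -9; |n| = √26.
Distance = |-9| / √26 = 9/√26 ≈ 1.765.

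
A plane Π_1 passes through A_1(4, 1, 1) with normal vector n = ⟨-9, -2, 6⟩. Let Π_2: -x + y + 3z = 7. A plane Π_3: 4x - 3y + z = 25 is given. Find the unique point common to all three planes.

Π_1: n·r = n·A_1 gives -9x - 2y + 6z = -32.
Solving the 3×3 linear system -9x - 2y + 6z = -32, -x + y + 3z = 7, 4x - 3y + z = 25 (e.g. by elimination or Cramer's rule, determinant = -122) gives (6, 1, 4).

(6, 1, 4)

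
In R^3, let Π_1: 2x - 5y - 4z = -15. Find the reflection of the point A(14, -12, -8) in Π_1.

λ = (n·A − d)/|n|² = (120 − (-15))/45 = 3.
Reflection = A − 2λn = (14, -12, -8) − 6·(2, -5, -4) = (2, 18, 16).

(2, 18, 16)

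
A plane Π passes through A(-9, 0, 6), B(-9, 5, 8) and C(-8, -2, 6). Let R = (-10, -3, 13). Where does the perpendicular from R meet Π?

AB = (0, 5, 2), AC = (1, -2, 0); a normal to Π is AB × AC = (4, 2, -5).
Using A: Π has equation 4x + 2y - 5z = -66.
Foot = R − λn with λ = (n·R − d)/|n|² = (-111 − (-66))/45 = -1.
Foot = (-10, -3, 13) − (-1)·(4, 2, -5) = (-6, -1, 8).

(-6, -1, 8)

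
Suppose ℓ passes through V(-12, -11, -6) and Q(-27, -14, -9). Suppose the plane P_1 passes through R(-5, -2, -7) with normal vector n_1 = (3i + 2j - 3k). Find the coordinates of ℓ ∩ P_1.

(3, -8, -3)

A direction vector for ℓ is Q − V = (-15, -3, -3).
P_1: n_1·r = n_1·R gives 3x + 2y - 3z = 2.
Substitute r = (-12, -11, -6) + t(-15, -3, -3) into the plane: -40 + (-42)t = 2, so t = -1.
Intersection: (-12, -11, -6) + (-1)·(-15, -3, -3) = (3, -8, -3).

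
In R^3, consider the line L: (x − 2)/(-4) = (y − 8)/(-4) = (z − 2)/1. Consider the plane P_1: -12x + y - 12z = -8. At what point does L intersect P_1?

L has direction (-4, -4, 1) through (2, 8, 2).
Substitute r = (2, 8, 2) + t(-4, -4, 1) into the plane: -40 + 32t = -8, so t = 1.
Intersection: (2, 8, 2) + 1·(-4, -4, 1) = (-2, 4, 3).

(-2, 4, 3)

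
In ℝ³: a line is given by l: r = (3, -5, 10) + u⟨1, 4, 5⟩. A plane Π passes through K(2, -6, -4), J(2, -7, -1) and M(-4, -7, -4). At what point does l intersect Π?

(2, -9, 5)

KJ = (0, -1, 3), KM = (-6, -1, 0); a normal to Π is KJ × KM = (3, -18, -6).
Using K: Π has equation 3x - 18y - 6z = 138.
Substitute r = (3, -5, 10) + t(1, 4, 5) into the plane: 39 + (-99)t = 138, so t = -1.
Intersection: (3, -5, 10) + (-1)·(1, 4, 5) = (2, -9, 5).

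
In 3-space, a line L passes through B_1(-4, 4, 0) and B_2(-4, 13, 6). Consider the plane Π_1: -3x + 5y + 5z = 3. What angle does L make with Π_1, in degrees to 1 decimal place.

64.5

A direction vector for L is B_2 − B_1 = (0, 9, 6).
sin θ = |n·v| / (|n||v|) = |75| / (√59 · √117) = 0.90270.
θ ≈ 64.5°.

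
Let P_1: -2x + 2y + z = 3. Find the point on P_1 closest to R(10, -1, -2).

(4, 5, 1)

Foot = R − λn with λ = (n·R − d)/|n|² = (-24 − 3)/9 = -3.
Foot = (10, -1, -2) − (-3)·(-2, 2, 1) = (4, 5, 1).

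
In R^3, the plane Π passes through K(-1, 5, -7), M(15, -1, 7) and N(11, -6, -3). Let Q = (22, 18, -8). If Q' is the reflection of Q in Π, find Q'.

(-8, -6, 16)

KM = (16, -6, 14), KN = (12, -11, 4); a normal to Π is KM × KN = (130, 104, -104).
Using K: Π has equation 130x + 104y - 104z = 1118.
λ = (n·Q − d)/|n|² = (5564 − 1118)/38532 = 3/26.
Reflection = Q − 2λn = (22, 18, -8) − (3/13)·(130, 104, -104) = (-8, -6, 16).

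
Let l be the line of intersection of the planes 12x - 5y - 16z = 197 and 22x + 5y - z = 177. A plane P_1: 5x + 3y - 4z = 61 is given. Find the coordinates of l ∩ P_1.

(8, -1, -6)

Direction of l: (12, -5, -16) × (22, 5, -1) = (85, -340, 170).
A point on l: solving the two plane equations with x = 4 gives (4, 15, -14).
Substitute r = (4, 15, -14) + t(85, -340, 170) into the plane: 121 + (-1275)t = 61, so t = 4/85.
Intersection: (4, 15, -14) + (4/85)·(85, -340, 170) = (8, -1, -6).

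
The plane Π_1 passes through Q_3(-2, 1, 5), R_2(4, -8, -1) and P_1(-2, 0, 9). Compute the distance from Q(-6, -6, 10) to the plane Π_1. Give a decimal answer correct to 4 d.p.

6.2777

Q_3R_2 = (6, -9, -6), Q_3P_1 = (0, -1, 4); a normal to Π_1 is Q_3R_2 × Q_3P_1 = (-42, -24, -6).
Using Q_3: Π_1 has equation -42x - 24y - 6z = 30.
n·Q − d = (-42)·(-6) + (-24)·(-6) + (-6)·(10) − 30 = 306; |n| = √2376.
Distance = |306| / √2376 = 306/√2376 ≈ 6.2777.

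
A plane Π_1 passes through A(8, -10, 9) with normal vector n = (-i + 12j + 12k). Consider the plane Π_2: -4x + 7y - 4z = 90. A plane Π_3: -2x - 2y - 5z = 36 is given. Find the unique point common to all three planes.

Π_1: n·r = n·A gives -x + 12y + 12z = -20.
Solving the 3×3 linear system -x + 12y + 12z = -20, -4x + 7y - 4z = 90, -2x - 2y - 5z = 36 (e.g. by elimination or Cramer's rule, determinant = 163) gives (-4, 6, -8).

(-4, 6, -8)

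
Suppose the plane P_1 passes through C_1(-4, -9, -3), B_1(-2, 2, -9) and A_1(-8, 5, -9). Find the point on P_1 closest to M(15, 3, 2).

C_1B_1 = (2, 11, -6), C_1A_1 = (-4, 14, -6); a normal to P_1 is C_1B_1 × C_1A_1 = (18, 36, 72).
Using C_1: P_1 has equation 18x + 36y + 72z = -612.
Foot = M − λn with λ = (n·M − d)/|n|² = (522 − (-612))/6804 = 1/6.
Foot = (15, 3, 2) − (1/6)·(18, 36, 72) = (12, -3, -10).

(12, -3, -10)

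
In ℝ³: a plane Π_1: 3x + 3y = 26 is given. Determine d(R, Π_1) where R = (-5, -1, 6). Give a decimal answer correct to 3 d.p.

10.371

n·R − d = (3)·(-5) + (3)·(-1) + (0)·(6) − 26 = -44; |n| = √18.
Distance = |-44| / √18 = 44/√18 ≈ 10.371.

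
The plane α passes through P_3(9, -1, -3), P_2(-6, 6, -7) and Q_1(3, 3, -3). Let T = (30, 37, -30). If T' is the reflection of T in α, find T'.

(-18, -35, 24)

P_3P_2 = (-15, 7, -4), P_3Q_1 = (-6, 4, 0); a normal to α is P_3P_2 × P_3Q_1 = (16, 24, -18).
Using P_3: α has equation 16x + 24y - 18z = 174.
λ = (n·T − d)/|n|² = (1908 − 174)/1156 = 3/2.
Reflection = T − 2λn = (30, 37, -30) − 3·(16, 24, -18) = (-18, -35, 24).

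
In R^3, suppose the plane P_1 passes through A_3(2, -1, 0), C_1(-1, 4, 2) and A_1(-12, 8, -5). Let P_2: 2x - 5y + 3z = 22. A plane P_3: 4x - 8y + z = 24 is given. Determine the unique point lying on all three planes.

A_3C_1 = (-3, 5, 2), A_3A_1 = (-14, 9, -5); a normal to P_1 is A_3C_1 × A_3A_1 = (-43, -43, 43).
Using A_3: P_1 has equation -43x - 43y + 43z = -43.
Solving the 3×3 linear system -43x - 43y + 43z = -43, 2x - 5y + 3z = 22, 4x - 8y + z = 24 (e.g. by elimination or Cramer's rule, determinant = -1075) gives (5, 0, 4).

(5, 0, 4)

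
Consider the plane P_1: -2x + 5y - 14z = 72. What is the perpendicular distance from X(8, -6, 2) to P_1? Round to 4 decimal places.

n·X − d = (-2)·(8) + (5)·(-6) + (-14)·(2) − 72 = -146; |n| = √225.
Distance = |-146| / √225 = 146/√225 ≈ 9.7333.

9.7333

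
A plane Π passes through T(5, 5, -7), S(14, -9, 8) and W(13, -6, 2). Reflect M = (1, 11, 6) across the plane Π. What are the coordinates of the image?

TS = (9, -14, 15), TW = (8, -11, 9); a normal to Π is TS × TW = (39, 39, 13).
Using T: Π has equation 39x + 39y + 13z = 299.
λ = (n·M − d)/|n|² = (546 − 299)/3211 = 1/13.
Reflection = M − 2λn = (1, 11, 6) − (2/13)·(39, 39, 13) = (-5, 5, 4).

(-5, 5, 4)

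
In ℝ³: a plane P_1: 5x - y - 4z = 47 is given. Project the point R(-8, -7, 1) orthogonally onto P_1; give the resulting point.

(2, -9, -7)

Foot = R − λn with λ = (n·R − d)/|n|² = (-37 − 47)/42 = -2.
Foot = (-8, -7, 1) − (-2)·(5, -1, -4) = (2, -9, -7).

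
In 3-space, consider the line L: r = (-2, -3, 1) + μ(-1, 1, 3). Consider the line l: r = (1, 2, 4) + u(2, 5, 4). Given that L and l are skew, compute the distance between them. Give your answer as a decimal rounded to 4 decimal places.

0.2434

Common perpendicular direction n = (-1, 1, 3) × (2, 5, 4) = (-11, 10, -7).
With w = (1, 2, 4) − (-2, -3, 1) = (3, 5, 3), w · n = -4.
Distance = |w · n| / |n| = |-4| / √270 ≈ 0.2434.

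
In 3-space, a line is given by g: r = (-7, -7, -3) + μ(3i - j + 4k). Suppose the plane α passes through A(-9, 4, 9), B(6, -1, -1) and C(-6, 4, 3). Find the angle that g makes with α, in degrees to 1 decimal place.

14.9

AB = (15, -5, -10), AC = (3, 0, -6); a normal to α is AB × AC = (30, 60, 15).
Using A: α has equation 30x + 60y + 15z = 105.
sin θ = |n·v| / (|n||v|) = |90| / (√4725 · √26) = 0.25678.
θ ≈ 14.9°.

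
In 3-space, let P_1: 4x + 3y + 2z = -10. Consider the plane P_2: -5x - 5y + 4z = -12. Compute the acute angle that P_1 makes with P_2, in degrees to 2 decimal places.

51.89

cos θ = |n₁·n₂| / (|n₁||n₂|) = |-27| / (√29 · √66).
θ = arccos(0.61715) ≈ 51.89°.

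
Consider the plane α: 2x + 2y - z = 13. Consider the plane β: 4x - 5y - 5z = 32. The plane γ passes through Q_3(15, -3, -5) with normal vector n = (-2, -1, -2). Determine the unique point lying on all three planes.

(8, -1, 1)

γ: n·r = n·Q_3 gives -2x - y - 2z = -17.
Solving the 3×3 linear system 2x + 2y - z = 13, 4x - 5y - 5z = 32, -2x - y - 2z = -17 (e.g. by elimination or Cramer's rule, determinant = 60) gives (8, -1, 1).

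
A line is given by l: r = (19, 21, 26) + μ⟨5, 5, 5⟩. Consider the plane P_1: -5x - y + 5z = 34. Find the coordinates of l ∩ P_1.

(-1, 1, 6)

Substitute r = (19, 21, 26) + t(5, 5, 5) into the plane: 14 + (-5)t = 34, so t = -4.
Intersection: (19, 21, 26) + (-4)·(5, 5, 5) = (-1, 1, 6).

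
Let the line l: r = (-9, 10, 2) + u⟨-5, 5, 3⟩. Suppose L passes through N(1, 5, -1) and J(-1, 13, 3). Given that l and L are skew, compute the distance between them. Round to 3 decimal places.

0.600

A direction vector for L is J − N = (-2, 8, 4).
Common perpendicular direction n = (-5, 5, 3) × (-2, 8, 4) = (-4, 14, -30).
With w = (1, 5, -1) − (-9, 10, 2) = (10, -5, -3), w · n = -20.
Distance = |w · n| / |n| = |-20| / √1112 ≈ 0.600.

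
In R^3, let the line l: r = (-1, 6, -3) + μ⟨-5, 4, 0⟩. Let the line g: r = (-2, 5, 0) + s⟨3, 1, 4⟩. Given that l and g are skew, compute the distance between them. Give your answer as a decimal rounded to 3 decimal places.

Common perpendicular direction n = (-5, 4, 0) × (3, 1, 4) = (16, 20, -17).
With w = (-2, 5, 0) − (-1, 6, -3) = (-1, -1, 3), w · n = -87.
Distance = |w · n| / |n| = |-87| / √945 ≈ 2.830.

2.830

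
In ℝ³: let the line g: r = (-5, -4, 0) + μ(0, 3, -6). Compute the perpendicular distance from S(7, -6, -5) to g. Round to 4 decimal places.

Taking (-5, -4, 0) on g with direction v = (0, 3, -6): w = S − (-5, -4, 0) = (12, -2, -5), and w × v = (27, 72, 36).
Distance = |w × v| / |v| = √7209 / √45 ≈ 12.6570.

12.6570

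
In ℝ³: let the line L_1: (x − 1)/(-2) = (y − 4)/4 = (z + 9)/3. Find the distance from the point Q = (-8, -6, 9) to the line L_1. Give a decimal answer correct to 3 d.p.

21.672

L_1 has direction (-2, 4, 3) through (1, 4, -9).
Taking (1, 4, -9) on L_1 with direction v = (-2, 4, 3): w = Q − (1, 4, -9) = (-9, -10, 18), and w × v = (-102, -9, -56).
Distance = |w × v| / |v| = √13621 / √29 ≈ 21.672.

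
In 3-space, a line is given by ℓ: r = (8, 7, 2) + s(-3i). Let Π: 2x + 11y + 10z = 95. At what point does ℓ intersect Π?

Substitute r = (8, 7, 2) + t(-3, 0, 0) into the plane: 113 + (-6)t = 95, so t = 3.
Intersection: (8, 7, 2) + 3·(-3, 0, 0) = (-1, 7, 2).

(-1, 7, 2)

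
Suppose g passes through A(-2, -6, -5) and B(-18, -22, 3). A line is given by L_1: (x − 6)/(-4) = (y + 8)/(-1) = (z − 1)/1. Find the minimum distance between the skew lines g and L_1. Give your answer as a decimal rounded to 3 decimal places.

A direction vector for g is B − A = (-16, -16, 8).
L_1 has direction (-4, -1, 1) through (6, -8, 1).
Common perpendicular direction n = (-16, -16, 8) × (-4, -1, 1) = (-8, -16, -48).
With w = (6, -8, 1) − (-2, -6, -5) = (8, -2, 6), w · n = -320.
Distance = |w · n| / |n| = |-320| / √2624 ≈ 6.247.

6.247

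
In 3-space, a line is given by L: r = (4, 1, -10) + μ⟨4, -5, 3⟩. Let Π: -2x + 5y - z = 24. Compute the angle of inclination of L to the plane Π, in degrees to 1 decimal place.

68.4

sin θ = |n·v| / (|n||v|) = |-36| / (√30 · √50) = 0.92952.
θ ≈ 68.4°.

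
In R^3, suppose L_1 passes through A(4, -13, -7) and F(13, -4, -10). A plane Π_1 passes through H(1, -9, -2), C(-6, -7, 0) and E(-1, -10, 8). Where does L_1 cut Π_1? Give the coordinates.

A direction vector for L_1 is F − A = (9, 9, -3).
HC = (-7, 2, 2), HE = (-2, -1, 10); a normal to Π_1 is HC × HE = (22, 66, 11).
Using H: Π_1 has equation 22x + 66y + 11z = -594.
Substitute r = (4, -13, -7) + t(9, 9, -3) into the plane: -847 + 759t = -594, so t = 1/3.
Intersection: (4, -13, -7) + (1/3)·(9, 9, -3) = (7, -10, -8).

(7, -10, -8)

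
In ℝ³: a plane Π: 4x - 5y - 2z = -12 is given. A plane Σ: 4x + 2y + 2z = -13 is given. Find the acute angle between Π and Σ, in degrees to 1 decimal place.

86.5

cos θ = |n₁·n₂| / (|n₁||n₂|) = |2| / (√45 · √24).
θ = arccos(0.06086) ≈ 86.5°.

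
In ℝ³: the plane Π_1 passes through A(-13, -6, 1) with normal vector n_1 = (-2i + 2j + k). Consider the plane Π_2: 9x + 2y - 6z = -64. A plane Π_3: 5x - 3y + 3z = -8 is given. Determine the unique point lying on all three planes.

(-4, 1, 5)

Π_1: n_1·r = n_1·A gives -2x + 2y + z = 15.
Solving the 3×3 linear system -2x + 2y + z = 15, 9x + 2y - 6z = -64, 5x - 3y + 3z = -8 (e.g. by elimination or Cramer's rule, determinant = -127) gives (-4, 1, 5).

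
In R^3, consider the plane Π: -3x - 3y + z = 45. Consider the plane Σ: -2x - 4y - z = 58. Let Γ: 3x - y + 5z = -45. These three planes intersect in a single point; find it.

Solving the 3×3 linear system -3x - 3y + z = 45, -2x - 4y - z = 58, 3x - y + 5z = -45 (e.g. by elimination or Cramer's rule, determinant = 56) gives (-8, -9, -6).

(-8, -9, -6)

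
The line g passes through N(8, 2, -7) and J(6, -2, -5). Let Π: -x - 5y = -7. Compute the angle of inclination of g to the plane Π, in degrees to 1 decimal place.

A direction vector for g is J − N = (-2, -4, 2).
sin θ = |n·v| / (|n||v|) = |22| / (√26 · √24) = 0.88070.
θ ≈ 61.7°.

61.7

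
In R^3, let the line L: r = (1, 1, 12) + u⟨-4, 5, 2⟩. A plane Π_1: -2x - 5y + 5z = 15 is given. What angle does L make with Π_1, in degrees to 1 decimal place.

8.2

sin θ = |n·v| / (|n||v|) = |-7| / (√54 · √45) = 0.14200.
θ ≈ 8.2°.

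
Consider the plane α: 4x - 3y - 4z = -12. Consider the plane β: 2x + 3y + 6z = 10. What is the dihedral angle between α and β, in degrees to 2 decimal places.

56.10

cos θ = |n₁·n₂| / (|n₁||n₂|) = |-25| / (√41 · √49).
θ = arccos(0.55776) ≈ 56.10°.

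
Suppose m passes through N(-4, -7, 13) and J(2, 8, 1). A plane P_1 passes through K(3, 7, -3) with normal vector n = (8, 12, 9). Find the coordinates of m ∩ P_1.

(0, 3, 5)

A direction vector for m is J − N = (6, 15, -12).
P_1: n·r = n·K gives 8x + 12y + 9z = 81.
Substitute r = (-4, -7, 13) + t(6, 15, -12) into the plane: 1 + 120t = 81, so t = 2/3.
Intersection: (-4, -7, 13) + (2/3)·(6, 15, -12) = (0, 3, 5).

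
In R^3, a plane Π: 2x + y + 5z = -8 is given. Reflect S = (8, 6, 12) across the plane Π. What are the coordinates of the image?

λ = (n·S − d)/|n|² = (82 − (-8))/30 = 3.
Reflection = S − 2λn = (8, 6, 12) − 6·(2, 1, 5) = (-4, 0, -18).

(-4, 0, -18)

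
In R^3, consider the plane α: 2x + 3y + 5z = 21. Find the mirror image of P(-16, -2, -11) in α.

(-4, 16, 19)

λ = (n·P − d)/|n|² = (-93 − 21)/38 = -3.
Reflection = P − 2λn = (-16, -2, -11) − (-6)·(2, 3, 5) = (-4, 16, 19).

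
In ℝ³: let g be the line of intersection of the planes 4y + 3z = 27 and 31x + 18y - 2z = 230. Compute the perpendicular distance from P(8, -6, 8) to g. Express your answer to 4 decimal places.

5.4992

Direction of g: (0, 4, 3) × (31, 18, -2) = (-62, 93, -124).
A point on g: solving the two plane equations with x = 6 gives (6, 3, 5).
Taking (6, 3, 5) on g with direction v = (-62, 93, -124): w = P − (6, 3, 5) = (2, -9, 3), and w × v = (837, 62, -372).
Distance = |w × v| / |v| = √842797 / √27869 ≈ 5.4992.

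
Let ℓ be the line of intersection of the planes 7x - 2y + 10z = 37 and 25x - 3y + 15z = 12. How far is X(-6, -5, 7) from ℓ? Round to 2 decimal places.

3.70

Direction of ℓ: (7, -2, 10) × (25, -3, 15) = (0, 145, 29).
A point on ℓ: solving the two plane equations with y = 6 gives (-3, 6, 7).
Taking (-3, 6, 7) on ℓ with direction v = (0, 145, 29): w = X − (-3, 6, 7) = (-3, -11, 0), and w × v = (-319, 87, -435).
Distance = |w × v| / |v| = √298555 / √21866 ≈ 3.70.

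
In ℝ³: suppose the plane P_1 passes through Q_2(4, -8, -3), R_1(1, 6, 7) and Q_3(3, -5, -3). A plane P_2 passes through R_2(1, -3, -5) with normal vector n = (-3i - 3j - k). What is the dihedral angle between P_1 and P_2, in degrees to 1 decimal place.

Q_2R_1 = (-3, 14, 10), Q_2Q_3 = (-1, 3, 0); a normal to P_1 is Q_2R_1 × Q_2Q_3 = (-30, -10, 5).
Using Q_2: P_1 has equation -30x - 10y + 5z = -55.
P_2: n·r = n·R_2 gives -3x - 3y - z = 11.
cos θ = |n₁·n₂| / (|n₁||n₂|) = |115| / (√1025 · √19).
θ = arccos(0.82406) ≈ 34.5°.

34.5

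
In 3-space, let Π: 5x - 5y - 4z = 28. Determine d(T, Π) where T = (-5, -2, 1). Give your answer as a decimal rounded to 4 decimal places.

5.7853

n·T − d = (5)·(-5) + (-5)·(-2) + (-4)·(1) − 28 = -47; |n| = √66.
Distance = |-47| / √66 = 47/√66 ≈ 5.7853.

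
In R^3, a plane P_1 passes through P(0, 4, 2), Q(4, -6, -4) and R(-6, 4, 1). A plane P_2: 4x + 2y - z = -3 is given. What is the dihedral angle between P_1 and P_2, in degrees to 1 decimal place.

57.3

PQ = (4, -10, -6), PR = (-6, 0, -1); a normal to P_1 is PQ × PR = (10, 40, -60).
Using P: P_1 has equation 10x + 40y - 60z = 40.
cos θ = |n₁·n₂| / (|n₁||n₂|) = |180| / (√5300 · √21).
θ = arccos(0.53954) ≈ 57.3°.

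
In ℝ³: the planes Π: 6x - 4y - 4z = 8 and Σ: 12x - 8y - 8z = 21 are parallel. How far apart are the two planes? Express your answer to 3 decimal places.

0.303

Rescale Σ by 1/2: 6x - 4y - 4z = 21/2. Then distance = |8 − (21/2)| / √68 ≈ 0.303.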